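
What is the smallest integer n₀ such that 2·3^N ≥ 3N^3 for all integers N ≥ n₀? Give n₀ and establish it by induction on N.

At N = 4: 162 < 192, so the inequality fails and n₀ ≥ 5. We prove 2·3^N ≥ 3N^3 for all N ≥ 5.
Base step (N = 5): 2·3^N = 486 and 3N^3 = 375, so 486 ≥ 375.
Suppose the result is true for N = i, so 2·3^i ≥ 3i^3.
Then 2·3^(i + 1) = 3·(2·3^i) ≥ 3·(3i^3).
Also, for i ≥ 5 we have 3·(3i^3) ≥ 3(i+1)^3, since 3 ≥ (1 + 1/i)^3 for all i ≥ 5.
Combining, 2·3^(i + 1) ≥ 3(i+1)^3.
This completes the induction.
Hence the smallest such n₀ is 5.

n₀ = 5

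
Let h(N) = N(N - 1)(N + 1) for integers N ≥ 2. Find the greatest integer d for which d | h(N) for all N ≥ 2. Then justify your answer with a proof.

d = 6

Computing the first values: h(2) = 6 and h(3) = 24; gcd(6, 24) = 6, so d ≤ 6.
We prove 6 | N(N - 1)(N + 1) for all N ≥ 2 by induction on N.
Base case (N = 2): h(2) = 6 = 6·(1), so 6 | h(2).
Suppose the result is true for N = r, i.e. 6 | h(r). Then
h(r+1) − h(r) = r·(r+1)·(r+2) − (r-1)·r·(r+1) = r·(r+1)·[(r+2) − (r-1)] = 3·r·(r+1). The product of 2 consecutive integers is divisible by (2)! = 2, so h(r+1) − h(r) is divisible by 3·2 = 6. By the inductive hypothesis 6 | h(r), hence 6 | h(r+1).
By induction, the statement is established for all N ≥ 2.
Therefore the largest such d is 6.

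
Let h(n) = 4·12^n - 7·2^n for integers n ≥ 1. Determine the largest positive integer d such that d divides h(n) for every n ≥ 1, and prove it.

d = 2

Computing the first values: h(1) = 34 and h(2) = 548; gcd(34, 548) = 2, so d ≤ 2.
We prove 2 | 4·12^n - 7·2^n for all n ≥ 1 by induction on n.
Base case (n = 1): h(1) = 34 = 2·(17), so 2 | h(1).
Inductive step: assume the claim holds for n = r, i.e. 2 | h(r). Then
h(r+1) − 12·h(r) = (4·12^(r+1) - 7·2^(r+1)) − 12·(4·12^r - 7·2^r) = (-7)·2^r·(2 − 12) = (70)·2^r. Since 2 | h(r) by the inductive hypothesis, 2 | 12·h(r); and 2 | 70 since 70 = 2·35. Therefore 2 | h(r+1).
This completes the induction.
Therefore the largest such d is 2.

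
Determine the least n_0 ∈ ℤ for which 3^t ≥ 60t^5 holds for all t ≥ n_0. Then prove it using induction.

n_0 = 17

At t = 16: 43046721 < 62914560, so the inequality fails and n_0 ≥ 17. We prove 3^t ≥ 60t^5 for all t ≥ 17.
For the base case t = 17: 3^t = 129140163 and 60t^5 = 85191420, so 129140163 ≥ 85191420.
Inductive step: assume the claim holds for t = j, so 3^j ≥ 60j^5.
Then 3^(j + 1) = 3·(3^j) ≥ 3·(60j^5).
Also, for j ≥ 17 we have 3·(60j^5) ≥ 60(j+1)^5, since 3 ≥ (1 + 1/j)^5 for all j ≥ 17.
Combining, 3^(j + 1) ≥ 60(j+1)^5.
This completes the induction.
Hence the smallest such n_0 is 17.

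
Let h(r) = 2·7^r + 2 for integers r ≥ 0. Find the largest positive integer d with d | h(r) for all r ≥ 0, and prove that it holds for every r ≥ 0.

d = 4

Computing the first values: h(0) = 4 and h(1) = 16; gcd(4, 16) = 4, so d ≤ 4.
We prove 4 | 2·7^r + 2 for all r ≥ 0 by induction on r.
For the base case r = 0: h(0) = 4 = 4·(1), so 4 | h(0).
Inductive step: suppose the statement holds for some j ≥ 0, i.e. 4 | h(j). Then
h(j+1) = 2·7^(j+1) + 2 = 7·(2·7^j + 2) - 12 = 7·h(j) - 12. The first term is divisible by 4 by the inductive hypothesis, and -12 is divisible by 4. Hence 4 | h(j+1).
By the principle of mathematical induction, the result holds for all r ≥ 0.
Therefore the largest such d is 4.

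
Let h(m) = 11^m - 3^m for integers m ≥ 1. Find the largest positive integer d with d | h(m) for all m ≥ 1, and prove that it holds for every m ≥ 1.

Computing the first values: h(1) = 8 and h(2) = 112; gcd(8, 112) = 8, so d ≤ 8.
We prove 8 | 11^m - 3^m for all m ≥ 1 by induction on m.
For the base case m = 1: h(1) = 8 = 8·(1), so 8 | h(1).
Suppose the result is true for m = j, i.e. 8 | h(j). Then
11^{j+1} − 3^{j+1} = 11·11^j − 3·3^j = 11·(11^j − 3^j) + (8)·3^j. The first term is divisible by 8 by the inductive hypothesis, and the second term (8)·3^j is divisible by 8 since 8 | 8. Hence 8 | h(j+1).
By the principle of mathematical induction, the result holds for all m ≥ 1.
Therefore the largest such d is 8.

d = 8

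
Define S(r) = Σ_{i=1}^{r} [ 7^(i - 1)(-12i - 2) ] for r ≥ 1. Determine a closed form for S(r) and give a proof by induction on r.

S(r) = -2·7^r·r

We claim S(r) = -2·7^r·r for all r ≥ 1.
Base case (r = 1): S(1) = -14, and the closed form gives -14. They agree.
Inductive step: assume the claim holds for r = i, so S(i) = -2·7^i·i.
Then S(i+1) = S(i) + (7^i(-12i - 14)) = (-2·7^i·i) + (7^i(-12i - 14)).
Simplifying, S(i+1) = 14·7^i(-i - 1) = -2·7^(i+1)·(i+1),
which is the closed form with r = i+1.
By induction, the statement is established for all r ≥ 1.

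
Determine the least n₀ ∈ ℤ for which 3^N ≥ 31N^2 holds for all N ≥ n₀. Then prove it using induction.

n₀ = 7

At N = 6: 729 < 1116, so the inequality fails and n₀ ≥ 7. We prove 3^N ≥ 31N^2 for all N ≥ 7.
For the base case N = 7: 3^N = 2187 and 31N^2 = 1519, so 2187 ≥ 1519.
For the inductive step, assume it holds for an arbitrary m ≥ 7, so 3^m ≥ 31m^2.
Then 3^(m + 1) = 3·(3^m) ≥ 3·(31m^2).
Also, for m ≥ 7 we have 3·(31m^2) ≥ 31(m+1)^2, since 3 ≥ (1 + 1/m)^2 for all m ≥ 7.
Combining, 3^(m + 1) ≥ 31(m+1)^2.
This completes the induction.
Hence the smallest such n₀ is 7.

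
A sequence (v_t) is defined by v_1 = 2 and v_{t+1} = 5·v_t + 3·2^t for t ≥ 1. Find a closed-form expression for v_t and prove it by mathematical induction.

v_t = -2^t + 4·5^(t - 1)

Computing the first terms: v_1 = 2, v_2 = 16, v_3 = 92. This suggests v_t = -2^t + 4·5^(t - 1).
Base step (t = 1): the formula gives 2 = 2 = v_1.
Inductive step: suppose the statement holds for some i ≥ 1, so v_i = -2^i + 4·5^(i - 1).
Then v_{i+1} = 5·v_i + 3·2^i = 5·(-2^i + 4·5^(i - 1)) + 3·2^i = -2^(i + 1) + 4·5^i = -2^(i+1) + 4·5^((i+1) - 1),
which is the claimed formula at t = i+1.
This completes the induction.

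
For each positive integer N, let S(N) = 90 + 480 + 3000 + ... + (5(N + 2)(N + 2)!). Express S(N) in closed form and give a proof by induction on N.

S(N) = 5(N + 3)! - 30

We claim S(N) = 5(N + 3)! - 30 for all N ≥ 1.
Base case (N = 1): S(1) = 90, and the closed form gives 90. They agree.
Inductive step: assume the claim holds for N = i, so S(i) = 5(i + 3)! - 30.
Then S(i+1) = S(i) + (5(i + 3)(i + 3)!) = (5(i + 3)! - 30) + (5(i + 3)(i + 3)!).
Simplifying, S(i+1) = 5((i+1) + 3)! - 30,
which is the closed form with N = i+1.
This completes the induction.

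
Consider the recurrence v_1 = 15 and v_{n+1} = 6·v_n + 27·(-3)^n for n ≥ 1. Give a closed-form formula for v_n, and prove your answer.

Computing the first terms: v_1 = 15, v_2 = 9, v_3 = 297. This suggests v_n = (-3)^(n + 1) + 6^n.
Base case (n = 1): the formula gives 15 = 15 = v_1.
Inductive step: assume the claim holds for n = k, so v_k = (-3)^(k + 1) + 6^k.
Then v_{k+1} = 6·v_k + 27·(-3)^k = 6·((-3)^(k + 1) + 6^k) + 27·(-3)^k = (-3)^(k + 2) + 6^(k + 1) = (-3)^((k+1) + 1) + 6^(k+1),
which is the claimed formula at n = k+1.
This completes the induction.

v_n = (-3)^(n + 1) + 6^n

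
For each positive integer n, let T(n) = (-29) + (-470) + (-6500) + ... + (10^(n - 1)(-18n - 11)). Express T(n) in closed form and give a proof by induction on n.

T(n) = -10^n(2n + 1) + 1

We claim T(n) = -10^n(2n + 1) + 1 for all n ≥ 1.
Base case (n = 1): T(1) = -29, and the closed form gives -29. They agree.
Inductive step: suppose the statement holds for some m ≥ 1, so T(m) = -10^m(2m + 1) + 1.
Then T(m+1) = T(m) + (10^m(-18m - 29)) = (-10^m(2m + 1) + 1) + (10^m(-18m - 29)).
Simplifying, T(m+1) = -20·10^m·m - 30·10^m + 1 = -10^(m+1)(2(m+1) + 1) + 1,
which is the closed form with n = m+1.
This completes the induction.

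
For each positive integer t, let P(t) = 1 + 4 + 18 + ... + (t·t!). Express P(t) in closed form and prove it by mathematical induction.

We claim P(t) = (t + 1)! - 1 for all t ≥ 1.
When t = 1: P(1) = 1, and the closed form gives 1. They agree.
For the inductive step, assume it holds for an arbitrary k ≥ 1, so P(k) = (k + 1)! - 1.
Then P(k+1) = P(k) + ((k + 1)(k + 1)!) = ((k + 1)! - 1) + ((k + 1)(k + 1)!).
Simplifying, P(k+1) = ((k+1) + 1)! - 1,
which is the closed form with t = k+1.
Hence, by induction on t, the claim holds for every t ≥ 1.

P(t) = (t + 1)! - 1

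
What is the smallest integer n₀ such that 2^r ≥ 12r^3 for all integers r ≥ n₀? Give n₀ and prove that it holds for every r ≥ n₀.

n₀ = 16

At r = 15: 32768 < 40500, so the inequality fails and n₀ ≥ 16. We prove 2^r ≥ 12r^3 for all r ≥ 16.
Base step (r = 16): 2^r = 65536 and 12r^3 = 49152, so 65536 ≥ 49152.
Inductive step: suppose the statement holds for some i ≥ 16, so 2^i ≥ 12i^3.
Then 2^(i + 1) = 2·(2^i) ≥ 2·(12i^3).
Also, for i ≥ 16 we have 2·(12i^3) ≥ 12(i+1)^3, since 2 ≥ (1 + 1/i)^3 for all i ≥ 16.
Combining, 2^(i + 1) ≥ 12(i+1)^3.
By the principle of mathematical induction, the result holds for all r ≥ 16.
Hence the smallest such n₀ is 16.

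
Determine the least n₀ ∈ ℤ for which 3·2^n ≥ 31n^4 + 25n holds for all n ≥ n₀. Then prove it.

n₀ = 21

At n = 20: 3145728 < 4960500, so the inequality fails and n₀ ≥ 21. We prove 3·2^n ≥ 31n^4 + 25n for all n ≥ 21.
For the base case n = 21: 3·2^n = 6291456 and 31n^4 + 25n = 6029436, so 6291456 ≥ 6029436.
For the inductive step, assume it holds for an arbitrary j ≥ 21, so 3·2^j ≥ 31j^4 + 25j.
Then 3·2^(j + 1) = 2·(3·2^j) ≥ 2·(31j^4 + 25j).
Also, for j ≥ 21 we have 2·(31j^4 + 25j) ≥ 31(j+1)^4 + 25(j+1), since 2·(31j^4 + 25j) − (31(j+1)^4 + 25(j+1)) = 31j^4 - 124j^3 - 186j^2 - 99j - 56, which is nonnegative for all j ≥ 21.
Combining, 3·2^(j + 1) ≥ 31(j+1)^4 + 25(j+1).
By induction, the statement is established for all n ≥ 21.
Hence the smallest such n₀ is 21.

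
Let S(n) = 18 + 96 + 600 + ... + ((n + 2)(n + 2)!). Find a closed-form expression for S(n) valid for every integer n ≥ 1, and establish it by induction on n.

We claim S(n) = (n + 3)! - 6 for all n ≥ 1.
For the base case n = 1: S(1) = 18, and the closed form gives 18. They agree.
Inductive step: assume the claim holds for n = p, so S(p) = (p + 3)! - 6.
Then S(p+1) = S(p) + ((p + 3)(p + 3)!) = ((p + 3)! - 6) + ((p + 3)(p + 3)!).
Simplifying, S(p+1) = ((p+1) + 3)! - 6,
which is the closed form with n = p+1.
Hence, by induction on n, the claim holds for every n ≥ 1.

S(n) = (n + 3)! - 6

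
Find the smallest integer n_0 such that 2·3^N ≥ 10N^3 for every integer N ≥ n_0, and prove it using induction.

At N = 6: 1458 < 2160, so the inequality fails and n_0 ≥ 7. We prove 2·3^N ≥ 10N^3 for all N ≥ 7.
Base step (N = 7): 2·3^N = 4374 and 10N^3 = 3430, so 4374 ≥ 3430.
Suppose the result is true for N = r, so 2·3^r ≥ 10r^3.
Then 2·3^(r + 1) = 3·(2·3^r) ≥ 3·(10r^3).
Also, for r ≥ 7 we have 3·(10r^3) ≥ 10(r+1)^3, since 3 ≥ (1 + 1/r)^3 for all r ≥ 7.
Combining, 2·3^(r + 1) ≥ 10(r+1)^3.
Hence, by induction on N, the claim holds for every N ≥ 7.
Hence the smallest such n_0 is 7.

n_0 = 7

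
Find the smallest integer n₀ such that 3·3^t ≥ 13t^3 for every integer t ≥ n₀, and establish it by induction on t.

n₀ = 7

At t = 6: 2187 < 2808, so the inequality fails and n₀ ≥ 7. We prove 3·3^t ≥ 13t^3 for all t ≥ 7.
Base case (t = 7): 3·3^t = 6561 and 13t^3 = 4459, so 6561 ≥ 4459.
For the inductive step, assume it holds for an arbitrary p ≥ 7, so 3·3^p ≥ 13p^3.
Then 3·3^(p + 1) = 3·(3·3^p) ≥ 3·(13p^3).
Also, for p ≥ 7 we have 3·(13p^3) ≥ 13(p+1)^3, since 3 ≥ (1 + 1/p)^3 for all p ≥ 7.
Combining, 3·3^(p + 1) ≥ 13(p+1)^3.
Hence, by induction on t, the claim holds for every t ≥ 7.
Hence the smallest such n₀ is 7.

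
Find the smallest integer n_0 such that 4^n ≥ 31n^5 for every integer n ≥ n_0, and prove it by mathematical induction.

At n = 11: 4194304 < 4992581, so the inequality fails and n_0 ≥ 12. We prove 4^n ≥ 31n^5 for all n ≥ 12.
Base case (n = 12): 4^n = 16777216 and 31n^5 = 7713792, so 16777216 ≥ 7713792.
Inductive step: assume the claim holds for n = p, so 4^p ≥ 31p^5.
Then 4^(p + 1) = 4·(4^p) ≥ 4·(31p^5).
Also, for p ≥ 12 we have 4·(31p^5) ≥ 31(p+1)^5, since 4 ≥ (1 + 1/p)^5 for all p ≥ 12.
Combining, 4^(p + 1) ≥ 31(p+1)^5.
By induction, the statement is established for all n ≥ 12.
Hence the smallest such n_0 is 12.

n_0 = 12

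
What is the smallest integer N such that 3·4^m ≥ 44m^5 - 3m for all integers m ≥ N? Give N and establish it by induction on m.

At m = 10: 3145728 < 4399970, so the inequality fails and N ≥ 11. We prove 3·4^m ≥ 44m^5 - 3m for all m ≥ 11.
Base case (m = 11): 3·4^m = 12582912 and 44m^5 - 3m = 7086211, so 12582912 ≥ 7086211.
Inductive step: assume the claim holds for m = k, so 3·4^k ≥ 44k^5 - 3k.
Then 3·4^(k + 1) = 4·(3·4^k) ≥ 4·(44k^5 - 3k).
Also, for k ≥ 11 we have 4·(44k^5 - 3k) ≥ 44(k+1)^5 - 3(k+1), since 4·(44k^5 - 3k) − (44(k+1)^5 - 3(k+1)) = 132k^5 - 220k^4 - 440k^3 - 440k^2 - 229k - 41, which is nonnegative for all k ≥ 11.
Combining, 3·4^(k + 1) ≥ 44(k+1)^5 - 3(k+1).
Hence, by induction on m, the claim holds for every m ≥ 11.
Hence the smallest such N is 11.

N = 11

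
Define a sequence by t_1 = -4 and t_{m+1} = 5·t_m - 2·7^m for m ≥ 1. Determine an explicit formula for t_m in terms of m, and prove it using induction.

t_m = 3·5^(m - 1) - 7^m

Computing the first terms: t_1 = -4, t_2 = -34, t_3 = -268. This suggests t_m = 3·5^(m - 1) - 7^m.
Base step (m = 1): the formula gives -4 = -4 = t_1.
For the inductive step, assume it holds for an arbitrary j ≥ 1, so t_j = 3·5^(j - 1) - 7^j.
Then t_{j+1} = 5·t_j - 2·7^j = 5·(3·5^(j - 1) - 7^j) - 2·7^j = 3·5^j - 7^(j + 1) = 3·5^((j+1) - 1) - 7^(j+1),
which is the claimed formula at m = j+1.
By induction, the statement is established for all m ≥ 1.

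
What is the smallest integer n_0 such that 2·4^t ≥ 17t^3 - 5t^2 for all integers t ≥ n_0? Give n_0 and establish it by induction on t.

At t = 4: 512 < 1008, so the inequality fails and n_0 ≥ 5. We prove 2·4^t ≥ 17t^3 - 5t^2 for all t ≥ 5.
When t = 5: 2·4^t = 2048 and 17t^3 - 5t^2 = 2000, so 2048 ≥ 2000.
Suppose the result is true for t = p, so 2·4^p ≥ 17p^3 - 5p^2.
Then 2·4^(p + 1) = 4·(2·4^p) ≥ 4·(17p^3 - 5p^2).
Also, for p ≥ 5 we have 4·(17p^3 - 5p^2) ≥ 17(p+1)^3 - 5(p+1)^2, since 4·(17p^3 - 5p^2) − (17(p+1)^3 - 5(p+1)^2) = 51p^3 - 66p^2 - 41p - 12, which is nonnegative for all p ≥ 5.
Combining, 2·4^(p + 1) ≥ 17(p+1)^3 - 5(p+1)^2.
Hence, by induction on t, the claim holds for every t ≥ 5.
Hence the smallest such n_0 is 5.

n_0 = 5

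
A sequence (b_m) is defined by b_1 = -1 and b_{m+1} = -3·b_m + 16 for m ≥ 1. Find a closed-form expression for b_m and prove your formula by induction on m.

Computing the first terms: b_1 = -1, b_2 = 19, b_3 = -41. This suggests b_m = -5(-3)^(m - 1) + 4.
Base step (m = 1): the formula gives -1 = -1 = b_1.
Inductive step: assume the claim holds for m = i, so b_i = -5(-3)^(i - 1) + 4.
Then b_{i+1} = -3·b_i + 16 = -3·(-5(-3)^(i - 1) + 4) + 16 = -5(-3)^i + 4 = -5(-3)^((i+1) - 1) + 4,
which is the claimed formula at m = i+1.
This completes the induction.

b_m = -5(-3)^(m - 1) + 4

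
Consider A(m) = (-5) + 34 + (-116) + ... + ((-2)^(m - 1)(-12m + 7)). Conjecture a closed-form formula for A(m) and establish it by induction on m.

We claim A(m) = (-2)^m(4m - 1) + 1 for all m ≥ 1.
Base case (m = 1): A(1) = -5, and the closed form gives -5. They agree.
Inductive step: suppose the statement holds for some j ≥ 1, so A(j) = (-2)^j(4j - 1) + 1.
Then A(j+1) = A(j) + ((-2)^j(-12j - 5)) = ((-2)^j(4j - 1) + 1) + ((-2)^j(-12j - 5)).
Simplifying, A(j+1) = -8(-2)^j·j - 6(-2)^j + 1 = (-2)^(j+1)(4(j+1) - 1) + 1,
which is the closed form with m = j+1.
This completes the induction.

A(m) = (-2)^m(4m - 1) + 1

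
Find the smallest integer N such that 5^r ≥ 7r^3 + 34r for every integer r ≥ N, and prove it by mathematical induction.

N = 4

At r = 3: 125 < 291, so the inequality fails and N ≥ 4. We prove 5^r ≥ 7r^3 + 34r for all r ≥ 4.
Base case (r = 4): 5^r = 625 and 7r^3 + 34r = 584, so 625 ≥ 584.
Suppose the result is true for r = m, so 5^m ≥ 7m^3 + 34m.
Then 5^(m + 1) = 5·(5^m) ≥ 5·(7m^3 + 34m).
Also, for m ≥ 4 we have 5·(7m^3 + 34m) ≥ 7(m+1)^3 + 34(m+1), since 5·(7m^3 + 34m) − (7(m+1)^3 + 34(m+1)) = 28m^3 - 21m^2 + 115m - 41, which is nonnegative for all m ≥ 4.
Combining, 5^(m + 1) ≥ 7(m+1)^3 + 34(m+1).
By the principle of mathematical induction, the result holds for all r ≥ 4.
Hence the smallest such N is 4.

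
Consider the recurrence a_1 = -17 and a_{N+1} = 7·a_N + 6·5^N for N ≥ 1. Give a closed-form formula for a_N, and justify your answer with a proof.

Computing the first terms: a_1 = -17, a_2 = -89, a_3 = -473. This suggests a_N = -3·5^N - 2·7^(N - 1).
Base case (N = 1): the formula gives -17 = -17 = a_1.
Inductive step: suppose the statement holds for some i ≥ 1, so a_i = -3·5^i - 2·7^(i - 1).
Then a_{i+1} = 7·a_i + 6·5^i = 7·(-3·5^i - 2·7^(i - 1)) + 6·5^i = -3·5^(i + 1) - 2·7^i = -3·5^(i+1) - 2·7^((i+1) - 1),
which is the claimed formula at N = i+1.
Hence, by induction on N, the claim holds for every N ≥ 1.

a_N = -3·5^N - 2·7^(N - 1)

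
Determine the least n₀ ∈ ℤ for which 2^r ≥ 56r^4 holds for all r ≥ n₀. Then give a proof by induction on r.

n₀ = 25

At r = 24: 16777216 < 18579456, so the inequality fails and n₀ ≥ 25. We prove 2^r ≥ 56r^4 for all r ≥ 25.
Base step (r = 25): 2^r = 33554432 and 56r^4 = 21875000, so 33554432 ≥ 21875000.
Inductive step: assume the claim holds for r = m, so 2^m ≥ 56m^4.
Then 2^(m + 1) = 2·(2^m) ≥ 2·(56m^4).
Also, for m ≥ 25 we have 2·(56m^4) ≥ 56(m+1)^4, since 2 ≥ (1 + 1/m)^4 for all m ≥ 25.
Combining, 2^(m + 1) ≥ 56(m+1)^4.
By induction, the statement is established for all r ≥ 25.
Hence the smallest such n₀ is 25.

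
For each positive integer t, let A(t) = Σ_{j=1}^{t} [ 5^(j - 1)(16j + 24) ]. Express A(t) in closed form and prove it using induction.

A(t) = 5^t(4t + 5) - 5

We claim A(t) = 5^t(4t + 5) - 5 for all t ≥ 1.
Base step (t = 1): A(1) = 40, and the closed form gives 40. They agree.
Inductive step: suppose the statement holds for some j ≥ 1, so A(j) = 5^j(4j + 5) - 5.
Then A(j+1) = A(j) + (5^j(16j + 40)) = (5^j(4j + 5) - 5) + (5^j(16j + 40)).
Simplifying, A(j+1) = 20·5^j·j + 45·5^j - 5 = 5^(j+1)(4(j+1) + 5) - 5,
which is the closed form with t = j+1.
This completes the induction.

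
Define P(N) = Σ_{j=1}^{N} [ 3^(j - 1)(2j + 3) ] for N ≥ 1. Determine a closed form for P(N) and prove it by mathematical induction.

We claim P(N) = 3^N(N + 1) - 1 for all N ≥ 1.
For the base case N = 1: P(1) = 5, and the closed form gives 5. They agree.
For the inductive step, assume it holds for an arbitrary j ≥ 1, so P(j) = 3^j(j + 1) - 1.
Then P(j+1) = P(j) + (3^j(2j + 5)) = (3^j(j + 1) - 1) + (3^j(2j + 5)).
Simplifying, P(j+1) = 3·3^j·j + 6·3^j - 1 = 3^(j+1)((j+1) + 1) - 1,
which is the closed form with N = j+1.
Hence, by induction on N, the claim holds for every N ≥ 1.

P(N) = 3^N(N + 1) - 1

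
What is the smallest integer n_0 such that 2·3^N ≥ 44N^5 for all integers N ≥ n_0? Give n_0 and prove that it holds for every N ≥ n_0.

n_0 = 16

At N = 15: 28697814 < 33412500, so the inequality fails and n_0 ≥ 16. We prove 2·3^N ≥ 44N^5 for all N ≥ 16.
Base case (N = 16): 2·3^N = 86093442 and 44N^5 = 46137344, so 86093442 ≥ 46137344.
Inductive step: suppose the statement holds for some r ≥ 16, so 2·3^r ≥ 44r^5.
Then 2·3^(r + 1) = 3·(2·3^r) ≥ 3·(44r^5).
Also, for r ≥ 16 we have 3·(44r^5) ≥ 44(r+1)^5, since 3 ≥ (1 + 1/r)^5 for all r ≥ 16.
Combining, 2·3^(r + 1) ≥ 44(r+1)^5.
This completes the induction.
Hence the smallest such n_0 is 16.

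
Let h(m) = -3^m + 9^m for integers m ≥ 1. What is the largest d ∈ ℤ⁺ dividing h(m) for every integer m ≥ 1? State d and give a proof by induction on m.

d = 6

Computing the first values: h(1) = 6 and h(2) = 72; gcd(6, 72) = 6, so d ≤ 6.
We prove 6 | -3^m + 9^m for all m ≥ 1 by induction on m.
When m = 1: h(1) = 6 = 6·(1), so 6 | h(1).
Suppose the result is true for m = i, i.e. 6 | h(i). Then
9^{i+1} − 3^{i+1} = 9·9^i − 3·3^i = 9·(9^i − 3^i) + (6)·3^i. The first term is divisible by 6 by the inductive hypothesis, and the second term (6)·3^i is divisible by 6 since 6 | 6. Hence 6 | h(i+1).
By induction, the statement is established for all m ≥ 1.
Therefore the largest such d is 6.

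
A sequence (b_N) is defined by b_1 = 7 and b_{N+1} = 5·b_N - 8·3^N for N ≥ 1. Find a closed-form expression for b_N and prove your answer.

Computing the first terms: b_1 = 7, b_2 = 11, b_3 = -17. This suggests b_N = 4·3^N - 5^N.
Base case (N = 1): the formula gives 7 = 7 = b_1.
Inductive step: suppose the statement holds for some j ≥ 1, so b_j = 4·3^j - 5^j.
Then b_{j+1} = 5·b_j - 8·3^j = 5·(4·3^j - 5^j) - 8·3^j = 4·3^(j + 1) - 5^(j + 1),
which is the claimed formula at N = j+1.
By induction, the statement is established for all N ≥ 1.

b_N = 4·3^N - 5^N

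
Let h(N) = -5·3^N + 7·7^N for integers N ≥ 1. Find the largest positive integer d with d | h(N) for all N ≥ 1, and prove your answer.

d = 2

Computing the first values: h(1) = 34 and h(2) = 298; gcd(34, 298) = 2, so d ≤ 2.
We prove 2 | -5·3^N + 7·7^N for all N ≥ 1 by induction on N.
Base case (N = 1): h(1) = 34 = 2·(17), so 2 | h(1).
Suppose the result is true for N = r, i.e. 2 | h(r). Then
h(r+1) − 7·h(r) = (-5·3^(r+1) + 7·7^(r+1)) − 7·(-5·3^r + 7·7^r) = (-5)·3^r·(3 − 7) = (20)·3^r. Since 2 | h(r) by the inductive hypothesis, 2 | 7·h(r); and 2 | 20 since 20 = 2·10. Therefore 2 | h(r+1).
By the principle of mathematical induction, the result holds for all N ≥ 1.
Therefore the largest such d is 2.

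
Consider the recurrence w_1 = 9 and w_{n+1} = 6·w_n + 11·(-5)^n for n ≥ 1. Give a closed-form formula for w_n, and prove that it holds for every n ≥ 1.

Computing the first terms: w_1 = 9, w_2 = -1, w_3 = 269. This suggests w_n = -(-5)^n + 4·6^(n - 1).
For the base case n = 1: the formula gives 9 = 9 = w_1.
Inductive step: suppose the statement holds for some p ≥ 1, so w_p = -(-5)^p + 4·6^(p - 1).
Then w_{p+1} = 6·w_p + 11·(-5)^p = 6·(-(-5)^p + 4·6^(p - 1)) + 11·(-5)^p = -(-5)^(p + 1) + 4·6^p = -(-5)^(p+1) + 4·6^((p+1) - 1),
which is the claimed formula at n = p+1.
By induction, the statement is established for all n ≥ 1.

w_n = -(-5)^n + 4·6^(n - 1)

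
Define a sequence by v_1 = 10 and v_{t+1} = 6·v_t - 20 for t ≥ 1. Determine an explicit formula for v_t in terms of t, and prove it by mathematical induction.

Computing the first terms: v_1 = 10, v_2 = 40, v_3 = 220. This suggests v_t = 6^t + 4.
Base case (t = 1): the formula gives 10 = 10 = v_1.
Inductive step: assume the claim holds for t = k, so v_k = 6^k + 4.
Then v_{k+1} = 6·v_k - 20 = 6·(6^k + 4) - 20 = 6^(k + 1) + 4,
which is the claimed formula at t = k+1.
By induction, the statement is established for all t ≥ 1.

v_t = 6^t + 4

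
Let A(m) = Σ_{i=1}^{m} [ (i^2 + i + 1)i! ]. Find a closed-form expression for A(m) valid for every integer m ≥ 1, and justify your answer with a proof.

A(m) = (m + 1)(m + 1)! - 1

We claim A(m) = (m + 1)(m + 1)! - 1 for all m ≥ 1.
Base step (m = 1): A(1) = 3, and the closed form gives 3. They agree.
Suppose the result is true for m = i, so A(i) = (i + 1)(i + 1)! - 1.
Then A(i+1) = A(i) + ((i^2 + 3i + 3)(i + 1)!) = ((i + 1)(i + 1)! - 1) + ((i^2 + 3i + 3)(i + 1)!).
Simplifying, A(i+1) = ((i+1) + 1)((i+1) + 1)! - 1,
which is the closed form with m = i+1.
By induction, the statement is established for all m ≥ 1.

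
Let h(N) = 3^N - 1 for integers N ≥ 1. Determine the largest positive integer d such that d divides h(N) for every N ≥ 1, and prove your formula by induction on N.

d = 2

Computing the first values: h(1) = 2 and h(2) = 8; gcd(2, 8) = 2, so d ≤ 2.
We prove 2 | 3^N - 1 for all N ≥ 1 by induction on N.
When N = 1: h(1) = 2 = 2·(1), so 2 | h(1).
For the inductive step, assume it holds for an arbitrary i ≥ 1, i.e. 2 | h(i). Then
3^{i+1} − 1^{i+1} = 3·3^i − 1·1^i = 3·(3^i − 1^i) + (2)·1^i. The first term is divisible by 2 by the inductive hypothesis, and the second term (2)·1^i is divisible by 2 since 2 | 2. Hence 2 | h(i+1).
This completes the induction.
Therefore the largest such d is 2.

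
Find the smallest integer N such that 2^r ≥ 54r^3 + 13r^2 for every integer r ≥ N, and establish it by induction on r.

At r = 18: 262144 < 319140, so the inequality fails and N ≥ 19. We prove 2^r ≥ 54r^3 + 13r^2 for all r ≥ 19.
Base step (r = 19): 2^r = 524288 and 54r^3 + 13r^2 = 375079, so 524288 ≥ 375079.
For the inductive step, assume it holds for an arbitrary p ≥ 19, so 2^p ≥ 54p^3 + 13p^2.
Then 2^(p + 1) = 2·(2^p) ≥ 2·(54p^3 + 13p^2).
Also, for p ≥ 19 we have 2·(54p^3 + 13p^2) ≥ 54(p+1)^3 + 13(p+1)^2, since 2·(54p^3 + 13p^2) − (54(p+1)^3 + 13(p+1)^2) = 54p^3 - 149p^2 - 188p - 67, which is nonnegative for all p ≥ 19.
Combining, 2^(p + 1) ≥ 54(p+1)^3 + 13(p+1)^2.
This completes the induction.
Hence the smallest such N is 19.

N = 19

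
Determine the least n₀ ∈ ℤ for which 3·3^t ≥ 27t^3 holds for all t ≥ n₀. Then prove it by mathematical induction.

At t = 7: 6561 < 9261, so the inequality fails and n₀ ≥ 8. We prove 3·3^t ≥ 27t^3 for all t ≥ 8.
For the base case t = 8: 3·3^t = 19683 and 27t^3 = 13824, so 19683 ≥ 13824.
Suppose the result is true for t = j, so 3·3^j ≥ 27j^3.
Then 3·3^(j + 1) = 3·(3·3^j) ≥ 3·(27j^3).
Also, for j ≥ 8 we have 3·(27j^3) ≥ 27(j+1)^3, since 3 ≥ (1 + 1/j)^3 for all j ≥ 8.
Combining, 3·3^(j + 1) ≥ 27(j+1)^3.
Hence, by induction on t, the claim holds for every t ≥ 8.
Hence the smallest such n₀ is 8.

n₀ = 8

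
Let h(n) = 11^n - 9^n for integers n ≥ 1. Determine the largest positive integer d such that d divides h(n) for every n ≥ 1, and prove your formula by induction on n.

d = 2

Computing the first values: h(1) = 2 and h(2) = 40; gcd(2, 40) = 2, so d ≤ 2.
We prove 2 | 11^n - 9^n for all n ≥ 1 by induction on n.
When n = 1: h(1) = 2 = 2·(1), so 2 | h(1).
For the inductive step, assume it holds for an arbitrary m ≥ 1, i.e. 2 | h(m). Then
11^{m+1} − 9^{m+1} = 11·11^m − 9·9^m = 11·(11^m − 9^m) + (2)·9^m. The first term is divisible by 2 by the inductive hypothesis, and the second term (2)·9^m is divisible by 2 since 2 | 2. Hence 2 | h(m+1).
By the principle of mathematical induction, the result holds for all n ≥ 1.
Therefore the largest such d is 2.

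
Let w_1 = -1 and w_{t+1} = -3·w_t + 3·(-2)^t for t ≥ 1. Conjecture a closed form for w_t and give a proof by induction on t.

w_t = 3(-2)^t + 5(-3)^(t - 1)

Computing the first terms: w_1 = -1, w_2 = -3, w_3 = 21. This suggests w_t = 3(-2)^t + 5(-3)^(t - 1).
For the base case t = 1: the formula gives -1 = -1 = w_1.
Inductive step: suppose the statement holds for some j ≥ 1, so w_j = 3(-2)^j + 5(-3)^(j - 1).
Then w_{j+1} = -3·w_j + 3·(-2)^j = -3·(3(-2)^j + 5(-3)^(j - 1)) + 3·(-2)^j = 3(-2)^(j + 1) + 5(-3)^j = 3(-2)^(j+1) + 5(-3)^((j+1) - 1),
which is the claimed formula at t = j+1.
By the principle of mathematical induction, the result holds for all t ≥ 1.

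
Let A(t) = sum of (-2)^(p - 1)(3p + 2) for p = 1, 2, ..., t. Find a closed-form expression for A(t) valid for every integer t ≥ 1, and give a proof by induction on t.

We claim A(t) = -(-2)^t(t + 1) + 1 for all t ≥ 1.
Base step (t = 1): A(1) = 5, and the closed form gives 5. They agree.
Inductive step: suppose the statement holds for some p ≥ 1, so A(p) = -(-2)^p(p + 1) + 1.
Then A(p+1) = A(p) + ((-2)^p(3p + 5)) = (-(-2)^p(p + 1) + 1) + ((-2)^p(3p + 5)).
Simplifying, A(p+1) = -(-2)^(p + 1)p + (-2)^(p + 2) + 1 = -(-2)^(p+1)((p+1) + 1) + 1,
which is the closed form with t = p+1.
Hence, by induction on t, the claim holds for every t ≥ 1.

A(t) = -(-2)^t(t + 1) + 1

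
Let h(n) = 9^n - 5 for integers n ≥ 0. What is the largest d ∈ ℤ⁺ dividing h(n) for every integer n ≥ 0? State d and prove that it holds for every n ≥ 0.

Computing the first values: h(0) = -4 and h(1) = 4; gcd(-4, 4) = 4, so d ≤ 4.
We prove 4 | 9^n - 5 for all n ≥ 0 by induction on n.
For the base case n = 0: h(0) = -4 = 4·(-1), so 4 | h(0).
Suppose the result is true for n = p, i.e. 4 | h(p). Then
h(p+1) = 9^(p+1) - 5 = 9·(9^p - 5) + 40 = 9·h(p) + 40. The first term is divisible by 4 by the inductive hypothesis, and 40 is divisible by 4. Hence 4 | h(p+1).
By the principle of mathematical induction, the result holds for all n ≥ 0.
Therefore the largest such d is 4.

d = 4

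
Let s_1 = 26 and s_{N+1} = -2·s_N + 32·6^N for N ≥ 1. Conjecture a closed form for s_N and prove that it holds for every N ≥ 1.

Computing the first terms: s_1 = 26, s_2 = 140, s_3 = 872. This suggests s_N = -(-2)^N + 4·6^N.
For the base case N = 1: the formula gives 26 = 26 = s_1.
Inductive step: suppose the statement holds for some r ≥ 1, so s_r = -(-2)^r + 4·6^r.
Then s_{r+1} = -2·s_r + 32·6^r = -2·(-(-2)^r + 4·6^r) + 32·6^r = -(-2)^(r + 1) + 4·6^(r + 1),
which is the claimed formula at N = r+1.
By the principle of mathematical induction, the result holds for all N ≥ 1.

s_N = -(-2)^N + 4·6^N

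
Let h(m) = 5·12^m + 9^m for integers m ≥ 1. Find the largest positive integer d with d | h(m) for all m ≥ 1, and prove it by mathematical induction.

d = 3

Computing the first values: h(1) = 69 and h(2) = 801; gcd(69, 801) = 3, so d ≤ 3.
We prove 3 | 5·12^m + 9^m for all m ≥ 1 by induction on m.
When m = 1: h(1) = 69 = 3·(23), so 3 | h(1).
Inductive step: suppose the statement holds for some r ≥ 1, i.e. 3 | h(r). Then
h(r+1) − 12·h(r) = (5·12^(r+1) + 9^(r+1)) − 12·(5·12^r + 9^r) = (1)·9^r·(9 − 12) = (-3)·9^r. Since 3 | h(r) by the inductive hypothesis, 3 | 12·h(r); and 3 | -3 since -3 = 3·-1. Therefore 3 | h(r+1).
This completes the induction.
Therefore the largest such d is 3.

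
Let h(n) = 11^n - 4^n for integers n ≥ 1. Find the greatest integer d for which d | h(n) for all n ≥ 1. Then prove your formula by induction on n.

Computing the first values: h(1) = 7 and h(2) = 105; gcd(7, 105) = 7, so d ≤ 7.
We prove 7 | 11^n - 4^n for all n ≥ 1 by induction on n.
Base step (n = 1): h(1) = 7 = 7·(1), so 7 | h(1).
For the inductive step, assume it holds for an arbitrary p ≥ 1, i.e. 7 | h(p). Then
11^{p+1} − 4^{p+1} = 11·11^p − 4·4^p = 11·(11^p − 4^p) + (7)·4^p. The first term is divisible by 7 by the inductive hypothesis, and the second term (7)·4^p is divisible by 7 since 7 | 7. Hence 7 | h(p+1).
Hence, by induction on n, the claim holds for every n ≥ 1.
Therefore the largest such d is 7.

d = 7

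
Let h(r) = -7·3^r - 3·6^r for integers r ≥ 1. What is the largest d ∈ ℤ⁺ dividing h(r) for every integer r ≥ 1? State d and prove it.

d = 3

Computing the first values: h(1) = -39 and h(2) = -171; gcd(-39, -171) = 3, so d ≤ 3.
We prove 3 | -7·3^r - 3·6^r for all r ≥ 1 by induction on r.
For the base case r = 1: h(1) = -39 = 3·(-13), so 3 | h(1).
Suppose the result is true for r = k, i.e. 3 | h(k). Then
h(k+1) − 6·h(k) = (-7·3^(k+1) - 3·6^(k+1)) − 6·(-7·3^k - 3·6^k) = (-7)·3^k·(3 − 6) = (21)·3^k. Since 3 | h(k) by the inductive hypothesis, 3 | 6·h(k); and 3 | 21 since 21 = 3·7. Therefore 3 | h(k+1).
By induction, the statement is established for all r ≥ 1.
Therefore the largest such d is 3.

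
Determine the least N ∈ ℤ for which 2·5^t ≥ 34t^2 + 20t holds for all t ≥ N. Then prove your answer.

At t = 3: 250 < 366, so the inequality fails and N ≥ 4. We prove 2·5^t ≥ 34t^2 + 20t for all t ≥ 4.
When t = 4: 2·5^t = 1250 and 34t^2 + 20t = 624, so 1250 ≥ 624.
For the inductive step, assume it holds for an arbitrary k ≥ 4, so 2·5^k ≥ 34k^2 + 20k.
Then 2·5^(k + 1) = 5·(2·5^k) ≥ 5·(34k^2 + 20k).
Also, for k ≥ 4 we have 5·(34k^2 + 20k) ≥ 34(k+1)^2 + 20(k+1), since 5·(34k^2 + 20k) − (34(k+1)^2 + 20(k+1)) = 136k^2 + 12k - 54, which is nonnegative for all k ≥ 4.
Combining, 2·5^(k + 1) ≥ 34(k+1)^2 + 20(k+1).
By induction, the statement is established for all t ≥ 4.
Hence the smallest such N is 4.

N = 4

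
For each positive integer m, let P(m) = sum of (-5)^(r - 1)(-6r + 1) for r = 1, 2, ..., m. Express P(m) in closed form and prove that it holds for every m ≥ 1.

P(m) = (-5)^m·m

We claim P(m) = (-5)^m·m for all m ≥ 1.
When m = 1: P(1) = -5, and the closed form gives -5. They agree.
Suppose the result is true for m = r, so P(r) = (-5)^r·r.
Then P(r+1) = P(r) + ((-5)^r(-6r - 5)) = ((-5)^r·r) + ((-5)^r(-6r - 5)).
Simplifying, P(r+1) = (-5)^(r + 1)(r + 1) = (-5)^(r+1)·(r+1),
which is the closed form with m = r+1.
Hence, by induction on m, the claim holds for every m ≥ 1.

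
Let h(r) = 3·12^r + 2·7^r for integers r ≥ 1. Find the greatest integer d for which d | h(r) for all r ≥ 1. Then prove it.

d = 10

Computing the first values: h(1) = 50 and h(2) = 530; gcd(50, 530) = 10, so d ≤ 10.
We prove 10 | 3·12^r + 2·7^r for all r ≥ 1 by induction on r.
Base case (r = 1): h(1) = 50 = 10·(5), so 10 | h(1).
Suppose the result is true for r = m, i.e. 10 | h(m). Then
h(m+1) − 12·h(m) = (3·12^(m+1) + 2·7^(m+1)) − 12·(3·12^m + 2·7^m) = (2)·7^m·(7 − 12) = (-10)·7^m. Since 10 | h(m) by the inductive hypothesis, 10 | 12·h(m); and 10 | -10 since -10 = 10·-1. Therefore 10 | h(m+1).
By induction, the statement is established for all r ≥ 1.
Therefore the largest such d is 10.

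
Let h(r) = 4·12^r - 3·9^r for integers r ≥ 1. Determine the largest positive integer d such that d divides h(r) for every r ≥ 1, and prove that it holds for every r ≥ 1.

Computing the first values: h(1) = 21 and h(2) = 333; gcd(21, 333) = 3, so d ≤ 3.
We prove 3 | 4·12^r - 3·9^r for all r ≥ 1 by induction on r.
Base step (r = 1): h(1) = 21 = 3·(7), so 3 | h(1).
Inductive step: suppose the statement holds for some m ≥ 1, i.e. 3 | h(m). Then
h(m+1) − 12·h(m) = (4·12^(m+1) - 3·9^(m+1)) − 12·(4·12^m - 3·9^m) = (-3)·9^m·(9 − 12) = (9)·9^m. Since 3 | h(m) by the inductive hypothesis, 3 | 12·h(m); and 3 | 9 since 9 = 3·3. Therefore 3 | h(m+1).
By induction, the statement is established for all r ≥ 1.
Therefore the largest such d is 3.

d = 3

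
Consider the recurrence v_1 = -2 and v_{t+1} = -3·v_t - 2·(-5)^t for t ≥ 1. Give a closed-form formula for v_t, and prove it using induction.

v_t = -(-3)^t + (-5)^t

Computing the first terms: v_1 = -2, v_2 = 16, v_3 = -98. This suggests v_t = -(-3)^t + (-5)^t.
Base step (t = 1): the formula gives -2 = -2 = v_1.
Inductive step: assume the claim holds for t = m, so v_m = -(-3)^m + (-5)^m.
Then v_{m+1} = -3·v_m - 2·(-5)^m = -3·(-(-3)^m + (-5)^m) - 2·(-5)^m = -(-3)^(m + 1) + (-5)^(m + 1),
which is the claimed formula at t = m+1.
Hence, by induction on t, the claim holds for every t ≥ 1.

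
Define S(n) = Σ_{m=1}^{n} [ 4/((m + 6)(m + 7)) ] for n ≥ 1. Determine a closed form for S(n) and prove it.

We claim S(n) = 4n/(7(n + 7)) for all n ≥ 1.
When n = 1: S(1) = 1/14, and the closed form gives 1/14. They agree.
Suppose the result is true for n = m, so S(m) = 4m/(7(m + 7)).
Then S(m+1) = S(m) + (4/((m + 7)(m + 8))) = (4m/(7(m + 7))) + (4/((m + 7)(m + 8))).
Simplifying, S(m+1) = 4(m + 1)/(7(m + 8)) = 4(m+1)/(7((m+1) + 7)),
which is the closed form with n = m+1.
Hence, by induction on n, the claim holds for every n ≥ 1.

S(n) = 4n/(7(n + 7))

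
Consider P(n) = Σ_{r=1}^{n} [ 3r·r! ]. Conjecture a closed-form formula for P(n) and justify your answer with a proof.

We claim P(n) = 3(n + 1)! - 3 for all n ≥ 1.
Base step (n = 1): P(1) = 3, and the closed form gives 3. They agree.
For the inductive step, assume it holds for an arbitrary r ≥ 1, so P(r) = 3(r + 1)! - 3.
Then P(r+1) = P(r) + (3(r + 1)(r + 1)!) = (3(r + 1)! - 3) + (3(r + 1)(r + 1)!).
Simplifying, P(r+1) = 3((r+1) + 1)! - 3,
which is the closed form with n = r+1.
Hence, by induction on n, the claim holds for every n ≥ 1.

P(n) = 3(n + 1)! - 3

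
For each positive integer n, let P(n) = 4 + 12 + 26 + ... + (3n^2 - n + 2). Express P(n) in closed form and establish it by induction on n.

We claim P(n) = n(n^2 + n + 2) for all n ≥ 1.
Base case (n = 1): P(1) = 4, and the closed form gives 4. They agree.
Suppose the result is true for n = k, so P(k) = k(k^2 + k + 2).
Then P(k+1) = P(k) + (-k + 3(k + 1)^2 + 1) = (k(k^2 + k + 2)) + (-k + 3(k + 1)^2 + 1).
Simplifying, P(k+1) = (k + 1)(k^2 + 3k + 4) = (k+1)((k+1)^2 + (k+1) + 2),
which is the closed form with n = k+1.
Hence, by induction on n, the claim holds for every n ≥ 1.

P(n) = n(n^2 + n + 2)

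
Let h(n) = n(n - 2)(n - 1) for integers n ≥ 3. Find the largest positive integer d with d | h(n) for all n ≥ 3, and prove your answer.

Computing the first values: h(3) = 6 and h(4) = 24; gcd(6, 24) = 6, so d ≤ 6.
We prove 6 | n(n - 2)(n - 1) for all n ≥ 3 by induction on n.
Base step (n = 3): h(3) = 6 = 6·(1), so 6 | h(3).
Inductive step: assume the claim holds for n = k, i.e. 6 | h(k). Then
h(k+1) − h(k) = (k-1)·k·(k+1) − (k-2)·(k-1)·k = (k-1)·k·[(k+1) − (k-2)] = 3·(k-1)·k. The product of 2 consecutive integers is divisible by (2)! = 2, so h(k+1) − h(k) is divisible by 3·2 = 6. By the inductive hypothesis 6 | h(k), hence 6 | h(k+1).
Hence, by induction on n, the claim holds for every n ≥ 3.
Therefore the largest such d is 6.

d = 6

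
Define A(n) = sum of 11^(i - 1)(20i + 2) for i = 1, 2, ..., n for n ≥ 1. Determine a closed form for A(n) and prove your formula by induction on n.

We claim A(n) = 2·11^n·n for all n ≥ 1.
For the base case n = 1: A(1) = 22, and the closed form gives 22. They agree.
Suppose the result is true for n = i, so A(i) = 2·11^i·i.
Then A(i+1) = A(i) + (11^i(20i + 22)) = (2·11^i·i) + (11^i(20i + 22)).
Simplifying, A(i+1) = 22·11^i(i + 1) = 2·11^(i+1)·(i+1),
which is the closed form with n = i+1.
By the principle of mathematical induction, the result holds for all n ≥ 1.

A(n) = 2·11^n·n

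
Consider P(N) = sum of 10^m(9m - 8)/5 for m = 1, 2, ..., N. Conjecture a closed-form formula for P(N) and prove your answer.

P(N) = 2·10^N(N - 1) + 2

We claim P(N) = 2·10^N(N - 1) + 2 for all N ≥ 1.
For the base case N = 1: P(1) = 2, and the closed form gives 2. They agree.
Inductive step: assume the claim holds for N = m, so P(m) = 2·10^m(m - 1) + 2.
Then P(m+1) = P(m) + (10^m(18m + 2)) = (2·10^m(m - 1) + 2) + (10^m(18m + 2)).
Simplifying, P(m+1) = 20·10^m·m + 2 = 2·10^(m+1)((m+1) - 1) + 2,
which is the closed form with N = m+1.
This completes the induction.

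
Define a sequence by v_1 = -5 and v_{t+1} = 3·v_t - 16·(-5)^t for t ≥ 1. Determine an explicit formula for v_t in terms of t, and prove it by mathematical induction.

v_t = 2(-5)^t + 5·3^(t - 1)

Computing the first terms: v_1 = -5, v_2 = 65, v_3 = -205. This suggests v_t = 2(-5)^t + 5·3^(t - 1).
For the base case t = 1: the formula gives -5 = -5 = v_1.
For the inductive step, assume it holds for an arbitrary m ≥ 1, so v_m = 2(-5)^m + 5·3^(m - 1).
Then v_{m+1} = 3·v_m - 16·(-5)^m = 3·(2(-5)^m + 5·3^(m - 1)) - 16·(-5)^m = 2(-5)^(m + 1) + 5·3^m = 2(-5)^(m+1) + 5·3^((m+1) - 1),
which is the claimed formula at t = m+1.
By the principle of mathematical induction, the result holds for all t ≥ 1.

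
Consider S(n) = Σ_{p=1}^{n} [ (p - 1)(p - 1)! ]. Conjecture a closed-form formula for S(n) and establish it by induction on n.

We claim S(n) = n! - 1 for all n ≥ 1.
For the base case n = 1: S(1) = 0, and the closed form gives 0. They agree.
Inductive step: suppose the statement holds for some p ≥ 1, so S(p) = p! - 1.
Then S(p+1) = S(p) + (p·p!) = (p! - 1) + (p·p!).
Simplifying, S(p+1) = (p+1)! - 1,
which is the closed form with n = p+1.
Hence, by induction on n, the claim holds for every n ≥ 1.

S(n) = n! - 1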